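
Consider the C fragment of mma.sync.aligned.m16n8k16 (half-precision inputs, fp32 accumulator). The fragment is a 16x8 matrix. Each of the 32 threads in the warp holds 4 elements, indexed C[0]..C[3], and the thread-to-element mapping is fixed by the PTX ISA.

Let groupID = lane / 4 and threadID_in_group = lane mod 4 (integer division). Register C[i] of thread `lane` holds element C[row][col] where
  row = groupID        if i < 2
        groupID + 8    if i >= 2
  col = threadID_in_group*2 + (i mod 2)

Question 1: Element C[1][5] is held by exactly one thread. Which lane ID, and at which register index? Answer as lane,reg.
r=1⇒gr=1,Rb=0  c=5⇒th=2,odd=1
L=1*4+2=6  i=0*2+1=1

6,1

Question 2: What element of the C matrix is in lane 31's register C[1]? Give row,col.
31: gr=7,th=3
[1] (7+0,3*2+1) = (7,7)

7,7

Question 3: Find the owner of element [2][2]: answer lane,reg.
r: 2->gid=2,r8=0  c: 2->tid=1,i&1=0
L=2*4+1=9  i=0*2+0=0

9,0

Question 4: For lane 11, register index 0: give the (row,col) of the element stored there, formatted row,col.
lane 11->11/4=2, 11 mod 4=3
i=0  r:2+0->2  c:2·3+0->6

2,6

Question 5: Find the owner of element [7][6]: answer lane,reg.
r=7->g=7,rb=0  c=6->t=3,b0=0
L=7*4+3=31  i=0*2+0=0

31,0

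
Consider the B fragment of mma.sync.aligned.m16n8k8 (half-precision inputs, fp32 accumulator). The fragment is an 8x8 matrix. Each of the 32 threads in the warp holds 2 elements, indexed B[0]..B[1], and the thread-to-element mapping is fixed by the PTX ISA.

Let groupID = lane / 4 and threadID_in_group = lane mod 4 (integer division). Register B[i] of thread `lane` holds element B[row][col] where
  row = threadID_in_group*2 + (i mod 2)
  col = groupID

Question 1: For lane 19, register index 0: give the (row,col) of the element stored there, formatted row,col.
L=19->gid=19>>2=4, tid=19&3=3
[0]->row 3·2+0=6  col gid=4

6,4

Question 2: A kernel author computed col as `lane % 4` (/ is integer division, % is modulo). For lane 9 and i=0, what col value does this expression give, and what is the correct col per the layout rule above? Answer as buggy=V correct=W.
`lane % 4`[9,0]->1
9: g=2,t=1
[0] (1*2+0,2) = (2,2)
col: 1 vs 2

buggy=1 correct=2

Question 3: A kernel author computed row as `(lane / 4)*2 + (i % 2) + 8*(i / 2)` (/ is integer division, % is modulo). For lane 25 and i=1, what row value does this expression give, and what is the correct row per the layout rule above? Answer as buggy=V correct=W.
buggy=13 correct=3

`(lane / 4)*2 + (i % 2) + 8*(i / 2)`[25,1]→13
lane 25: G=6 (25/4), T=1 (25%4)
i=1: r=1*2+1=3, c=G=6
row: 13 vs 3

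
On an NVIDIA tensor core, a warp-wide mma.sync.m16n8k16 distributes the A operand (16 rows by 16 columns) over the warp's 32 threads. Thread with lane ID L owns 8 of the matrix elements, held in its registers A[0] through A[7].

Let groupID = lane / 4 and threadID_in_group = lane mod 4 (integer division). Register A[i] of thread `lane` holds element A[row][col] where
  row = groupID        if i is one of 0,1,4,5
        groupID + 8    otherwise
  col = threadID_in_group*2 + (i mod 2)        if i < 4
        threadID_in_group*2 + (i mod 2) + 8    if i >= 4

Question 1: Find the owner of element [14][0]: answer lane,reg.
r=14⇒gr=6,Rb=1  c=0⇒Cb=0,th=0,odd=0
L=6*4+0=24  i=0*4+1*2+0=2

24,2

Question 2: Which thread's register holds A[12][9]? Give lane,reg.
16,7

r=12⇒gr=4,Rb=1  c=9⇒Cb=1,th=0,odd=1
L=4*4+0=16  i=1*4+1*2+1=7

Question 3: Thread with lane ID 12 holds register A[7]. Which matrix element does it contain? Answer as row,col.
11,9

12: G=3,T=0
[7] (3+8,0*2+1+8) = (11,9)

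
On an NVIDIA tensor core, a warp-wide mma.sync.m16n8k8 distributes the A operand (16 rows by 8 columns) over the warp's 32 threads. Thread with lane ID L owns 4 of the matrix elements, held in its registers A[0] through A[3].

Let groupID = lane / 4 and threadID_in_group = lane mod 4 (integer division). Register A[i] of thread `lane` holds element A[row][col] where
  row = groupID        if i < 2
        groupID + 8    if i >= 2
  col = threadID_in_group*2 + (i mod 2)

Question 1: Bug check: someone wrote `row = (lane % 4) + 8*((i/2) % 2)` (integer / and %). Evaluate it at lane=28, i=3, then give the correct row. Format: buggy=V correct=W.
`(lane % 4) + 8*((i/2) % 2)`[28,3]->8
lane 28->28/4=7, 28 mod 4=0
i=3  r:7+8->15  c:2·0+1->1
row: 8 vs 15

buggy=8 correct=15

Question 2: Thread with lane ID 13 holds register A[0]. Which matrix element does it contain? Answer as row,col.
lane 13->13/4=3, 13 mod 4=1
i=0  r:3+0->3  c:2·1+0->2

3,2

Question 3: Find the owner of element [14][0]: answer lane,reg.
r=14->g=6,rb=1  c=0->t=0,b0=0
L=6*4+0=24  i=1*2+0=2

24,2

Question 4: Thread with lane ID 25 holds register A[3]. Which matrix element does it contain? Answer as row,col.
lane 25->25/4=6, 25 mod 4=1
i=3  r:6+8->14  c:2·1+1->3

14,3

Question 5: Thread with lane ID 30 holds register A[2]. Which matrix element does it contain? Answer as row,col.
15,4

lane 30→30/4=7, 30 mod 4=2
i=2  r:7+8→15  c:2·2+0→4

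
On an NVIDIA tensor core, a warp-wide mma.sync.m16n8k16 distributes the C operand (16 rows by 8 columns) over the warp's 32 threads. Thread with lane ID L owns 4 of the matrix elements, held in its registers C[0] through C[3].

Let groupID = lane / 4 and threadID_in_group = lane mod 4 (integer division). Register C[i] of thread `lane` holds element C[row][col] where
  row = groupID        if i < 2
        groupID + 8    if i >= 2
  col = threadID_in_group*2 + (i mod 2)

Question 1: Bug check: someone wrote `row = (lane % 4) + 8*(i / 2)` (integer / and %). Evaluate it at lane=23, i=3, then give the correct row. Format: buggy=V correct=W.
buggy=11 correct=13

`(lane % 4) + 8*(i / 2)`[23,3]→11
23: G=5,T=3
[3] (5+8,3*2+1) = (13,7)
row: 11 vs 13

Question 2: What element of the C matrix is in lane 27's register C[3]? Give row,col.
lane 27: grp=6 (27/4), tig=3 (27%4)
i=3: r=6+8=14, c=3*2+1=7

14,7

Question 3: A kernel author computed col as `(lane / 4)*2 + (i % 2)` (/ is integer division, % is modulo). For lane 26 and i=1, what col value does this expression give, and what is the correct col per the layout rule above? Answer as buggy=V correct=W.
buggy=13 correct=5

`(lane / 4)*2 + (i % 2)`[26,1]→13
lane 26→26/4=6, 26 mod 4=2
i=1  r:6+0→6  c:2·2+1→5
col: 13 vs 5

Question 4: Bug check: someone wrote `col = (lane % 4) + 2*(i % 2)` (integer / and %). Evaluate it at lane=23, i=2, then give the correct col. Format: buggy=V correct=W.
buggy=3 correct=6

`(lane % 4) + 2*(i % 2)`[23,2]=>3
lane 23=>23/4=5, 23 mod 4=3
i=2  r:5+8=>13  c:2·3+0=>6
col: 3 vs 6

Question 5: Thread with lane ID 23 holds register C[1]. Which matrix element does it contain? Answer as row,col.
L=23→G=23>>2=5, T=23&3=3
[1]→row 5+0=5  col 3·2+1=7

5,7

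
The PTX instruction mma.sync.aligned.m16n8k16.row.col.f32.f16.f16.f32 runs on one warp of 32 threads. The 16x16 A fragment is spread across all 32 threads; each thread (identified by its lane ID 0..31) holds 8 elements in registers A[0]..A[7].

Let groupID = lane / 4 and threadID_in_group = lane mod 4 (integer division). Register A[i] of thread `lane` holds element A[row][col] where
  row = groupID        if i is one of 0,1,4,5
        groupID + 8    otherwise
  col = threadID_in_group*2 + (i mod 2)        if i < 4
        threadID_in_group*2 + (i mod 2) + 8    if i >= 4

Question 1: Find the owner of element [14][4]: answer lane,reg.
r=14⇒gr=6,Rb=1  c=4⇒Cb=0,th=2,odd=0
L=6*4+2=26  i=0*4+1*2+0=2

26,2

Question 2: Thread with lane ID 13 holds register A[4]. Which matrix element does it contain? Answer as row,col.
lane 13: gr=3 (13/4), th=1 (13%4)
i=4: r=3+0=3, c=1*2+0+8=10

3,10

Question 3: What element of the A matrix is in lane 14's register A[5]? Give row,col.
lane 14: grp=3 (14/4), tig=2 (14%4)
i=5: r=3+0=3, c=2*2+1+8=13

3,13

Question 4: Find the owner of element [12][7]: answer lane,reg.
19,3

r:12=>grp=4,rB=1  c:7=>cB=0,tig=3,lo=1
L=4*4+3=19  i=0*4+1*2+1=3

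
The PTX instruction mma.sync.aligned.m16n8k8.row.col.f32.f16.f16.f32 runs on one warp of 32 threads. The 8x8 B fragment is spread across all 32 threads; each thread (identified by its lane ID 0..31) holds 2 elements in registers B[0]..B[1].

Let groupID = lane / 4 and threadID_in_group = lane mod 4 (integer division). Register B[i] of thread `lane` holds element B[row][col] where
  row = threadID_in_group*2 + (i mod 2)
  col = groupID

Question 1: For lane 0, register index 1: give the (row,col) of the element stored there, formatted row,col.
lane 0: g=0 (0/4), t=0 (0%4)
i=1: r=0*2+1=1, c=g=0

1,0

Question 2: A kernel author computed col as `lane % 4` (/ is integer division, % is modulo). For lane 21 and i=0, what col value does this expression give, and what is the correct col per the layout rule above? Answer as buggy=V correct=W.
`lane % 4`[21,0]⇒1
L=21⇒gr=21>>2=5, th=21&3=1
[0]⇒row 1·2+0=2  col gr=5
col: 1 vs 5

buggy=1 correct=5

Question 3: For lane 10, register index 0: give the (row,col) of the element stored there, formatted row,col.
10: grp=2,tig=2
[0] (2*2+0,2) = (4,2)

4,2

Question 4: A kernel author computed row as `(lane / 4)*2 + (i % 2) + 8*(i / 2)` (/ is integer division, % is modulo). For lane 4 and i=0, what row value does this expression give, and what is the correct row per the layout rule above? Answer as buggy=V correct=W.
buggy=2 correct=0

`(lane / 4)*2 + (i % 2) + 8*(i / 2)`[4,0]=>2
L=4=>grp=4>>2=1, tig=4&3=0
[0]=>row 0·2+0=0  col grp=1
row: 2 vs 0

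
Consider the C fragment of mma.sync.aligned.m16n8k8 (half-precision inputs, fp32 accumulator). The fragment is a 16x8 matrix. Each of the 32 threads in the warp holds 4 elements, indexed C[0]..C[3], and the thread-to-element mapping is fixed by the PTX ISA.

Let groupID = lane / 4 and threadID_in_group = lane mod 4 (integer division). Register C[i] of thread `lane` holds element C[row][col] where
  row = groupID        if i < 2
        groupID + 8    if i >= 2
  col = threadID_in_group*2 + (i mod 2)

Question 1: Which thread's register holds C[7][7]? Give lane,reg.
31,1

r=7⇒gr=7,Rb=0  c=7⇒th=3,odd=1
L=7*4+3=31  i=0*2+1=1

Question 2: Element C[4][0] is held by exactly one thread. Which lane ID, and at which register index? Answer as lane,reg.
r:4=>grp=4,rB=0  c:0=>tig=0,lo=0
L=4*4+0=16  i=0*2+0=0

16,0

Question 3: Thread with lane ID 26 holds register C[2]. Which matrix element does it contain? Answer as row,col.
14,4

L=26=>grp=26>>2=6, tig=26&3=2
[2]=>row 6+8=14  col 2·2+0=4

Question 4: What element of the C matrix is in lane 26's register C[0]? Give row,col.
L=26⇒gr=26>>2=6, th=26&3=2
[0]⇒row 6+0=6  col 2·2+0=4

6,4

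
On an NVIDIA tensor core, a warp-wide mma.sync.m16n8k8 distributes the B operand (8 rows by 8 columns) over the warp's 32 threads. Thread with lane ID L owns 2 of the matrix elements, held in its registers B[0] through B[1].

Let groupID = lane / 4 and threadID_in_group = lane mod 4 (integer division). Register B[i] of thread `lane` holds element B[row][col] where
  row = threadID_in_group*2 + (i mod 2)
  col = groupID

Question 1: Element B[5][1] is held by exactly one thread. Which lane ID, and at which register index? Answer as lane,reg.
c=1→G=1  r=5→T=2,p=1
L=1*4+2=6  i=1=1

6,1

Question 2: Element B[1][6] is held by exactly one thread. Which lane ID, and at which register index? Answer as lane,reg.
24,1

c=6⇒gr=6  r=1⇒th=0,odd=1
L=6*4+0=24  i=1=1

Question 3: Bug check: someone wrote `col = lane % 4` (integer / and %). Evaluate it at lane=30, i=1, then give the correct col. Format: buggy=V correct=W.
buggy=2 correct=7

`lane % 4`[30,1]->2
lane 30: g=7 (30/4), t=2 (30%4)
i=1: r=2*2+1=5, c=g=7
col: 2 vs 7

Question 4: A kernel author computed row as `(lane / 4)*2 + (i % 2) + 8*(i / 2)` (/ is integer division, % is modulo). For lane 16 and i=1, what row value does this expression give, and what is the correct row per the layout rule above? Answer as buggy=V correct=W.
`(lane / 4)*2 + (i % 2) + 8*(i / 2)`[16,1]->9
lane 16: g=4 (16/4), t=0 (16%4)
i=1: r=0*2+1=1, c=g=4
row: 9 vs 1

buggy=9 correct=1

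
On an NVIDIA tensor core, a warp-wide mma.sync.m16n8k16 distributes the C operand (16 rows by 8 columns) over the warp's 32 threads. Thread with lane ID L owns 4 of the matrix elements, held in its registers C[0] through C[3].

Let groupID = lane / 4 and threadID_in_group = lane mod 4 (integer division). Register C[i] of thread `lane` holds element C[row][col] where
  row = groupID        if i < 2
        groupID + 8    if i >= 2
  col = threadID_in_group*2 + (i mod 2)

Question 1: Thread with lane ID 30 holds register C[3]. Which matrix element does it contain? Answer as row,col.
lane 30: g=7 (30/4), t=2 (30%4)
i=3: r=7+8=15, c=2*2+1=5

15,5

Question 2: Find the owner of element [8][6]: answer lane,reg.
r=8->g=0,rb=1  c=6->t=3,b0=0
L=0*4+3=3  i=1*2+0=2

3,2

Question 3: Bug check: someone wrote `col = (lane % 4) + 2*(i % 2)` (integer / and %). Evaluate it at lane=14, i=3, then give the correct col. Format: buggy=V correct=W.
`(lane % 4) + 2*(i % 2)`[14,3]⇒4
L=14⇒gr=14>>2=3, th=14&3=2
[3]⇒row 3+8=11  col 2·2+1=5
col: 4 vs 5

buggy=4 correct=5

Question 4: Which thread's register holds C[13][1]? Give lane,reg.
20,3

r=13⇒gr=5,Rb=1  c=1⇒th=0,odd=1
L=5*4+0=20  i=1*2+1=3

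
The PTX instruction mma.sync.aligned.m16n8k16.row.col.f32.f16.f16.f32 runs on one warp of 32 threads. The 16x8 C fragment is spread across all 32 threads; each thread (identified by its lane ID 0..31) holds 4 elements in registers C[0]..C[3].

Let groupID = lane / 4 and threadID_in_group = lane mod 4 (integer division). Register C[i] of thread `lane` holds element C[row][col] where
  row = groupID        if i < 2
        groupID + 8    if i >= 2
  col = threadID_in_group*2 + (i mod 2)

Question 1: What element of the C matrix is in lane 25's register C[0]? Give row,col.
L=25⇒gr=25>>2=6, th=25&3=1
[0]⇒row 6+0=6  col 1·2+0=2

6,2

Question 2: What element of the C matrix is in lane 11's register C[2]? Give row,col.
lane 11⇒11/4=2, 11 mod 4=3
i=2  r:2+8⇒10  c:2·3+0⇒6

10,6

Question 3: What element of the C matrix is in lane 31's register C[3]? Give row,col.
15,7

lane 31=>31/4=7, 31 mod 4=3
i=3  r:7+8=>15  c:2·3+1=>7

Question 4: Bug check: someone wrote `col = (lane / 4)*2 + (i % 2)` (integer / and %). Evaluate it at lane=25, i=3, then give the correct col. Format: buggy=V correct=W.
`(lane / 4)*2 + (i % 2)`[25,3]→13
L=25→G=25>>2=6, T=25&3=1
[3]→row 6+8=14  col 1·2+1=3
col: 13 vs 3

buggy=13 correct=3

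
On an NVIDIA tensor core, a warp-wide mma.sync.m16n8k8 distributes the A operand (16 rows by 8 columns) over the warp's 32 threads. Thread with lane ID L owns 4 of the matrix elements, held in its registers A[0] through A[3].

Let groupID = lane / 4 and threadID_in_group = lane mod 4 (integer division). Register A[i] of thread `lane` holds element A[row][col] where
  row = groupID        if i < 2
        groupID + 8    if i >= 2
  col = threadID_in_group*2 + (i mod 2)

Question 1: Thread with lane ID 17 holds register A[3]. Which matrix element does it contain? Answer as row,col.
12,3

17: grp=4,tig=1
[3] (4+8,1*2+1) = (12,3)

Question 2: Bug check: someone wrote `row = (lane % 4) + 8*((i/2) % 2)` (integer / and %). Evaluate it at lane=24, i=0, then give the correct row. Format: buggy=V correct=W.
`(lane % 4) + 8*((i/2) % 2)`[24,0]->0
24: g=6,t=0
[0] (6+0,0*2+0) = (6,0)
row: 0 vs 6

buggy=0 correct=6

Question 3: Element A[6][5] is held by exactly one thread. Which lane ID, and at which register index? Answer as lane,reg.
r: 6->gid=6,r8=0  c: 5->tid=2,i&1=1
L=6*4+2=26  i=0*2+1=1

26,1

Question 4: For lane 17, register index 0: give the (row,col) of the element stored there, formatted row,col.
4,2

lane 17→17/4=4, 17 mod 4=1
i=0  r:4+0→4  c:2·1+0→2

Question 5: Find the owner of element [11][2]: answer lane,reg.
r=11→G=3,rhi=1  c=2→T=1,p=0
L=3*4+1=13  i=1*2+0=2

13,2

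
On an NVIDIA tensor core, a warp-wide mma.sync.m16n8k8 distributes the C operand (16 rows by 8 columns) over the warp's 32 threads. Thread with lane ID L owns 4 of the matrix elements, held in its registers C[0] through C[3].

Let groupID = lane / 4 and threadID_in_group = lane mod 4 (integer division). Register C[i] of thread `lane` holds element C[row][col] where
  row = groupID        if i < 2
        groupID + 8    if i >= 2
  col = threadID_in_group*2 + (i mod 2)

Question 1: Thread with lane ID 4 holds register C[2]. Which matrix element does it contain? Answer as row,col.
9,0

lane 4->4/4=1, 4 mod 4=0
i=2  r:1+8->9  c:2·0+0->0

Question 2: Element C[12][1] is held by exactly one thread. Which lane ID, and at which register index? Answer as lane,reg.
r=12→G=4,rhi=1  c=1→T=0,p=1
L=4*4+0=16  i=1*2+1=3

16,3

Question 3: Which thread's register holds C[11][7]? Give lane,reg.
r=11->g=3,rb=1  c=7->t=3,b0=1
L=3*4+3=15  i=1*2+1=3

15,3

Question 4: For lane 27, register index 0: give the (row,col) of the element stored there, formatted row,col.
6,6

27: g=6,t=3
[0] (6+0,3*2+0) = (6,6)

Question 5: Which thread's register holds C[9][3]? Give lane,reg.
r=9⇒gr=1,Rb=1  c=3⇒th=1,odd=1
L=1*4+1=5  i=1*2+1=3

5,3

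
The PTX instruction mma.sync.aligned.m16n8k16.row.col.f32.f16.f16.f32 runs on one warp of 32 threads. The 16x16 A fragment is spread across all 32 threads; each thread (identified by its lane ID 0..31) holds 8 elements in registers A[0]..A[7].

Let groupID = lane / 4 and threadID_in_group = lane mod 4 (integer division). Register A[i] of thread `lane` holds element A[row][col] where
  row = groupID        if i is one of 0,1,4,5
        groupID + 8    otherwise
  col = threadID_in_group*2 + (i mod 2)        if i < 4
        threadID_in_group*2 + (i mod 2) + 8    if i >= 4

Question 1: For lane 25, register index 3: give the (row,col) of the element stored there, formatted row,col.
lane 25: gr=6 (25/4), th=1 (25%4)
i=3: r=6+8=14, c=1*2+1+0=3

14,3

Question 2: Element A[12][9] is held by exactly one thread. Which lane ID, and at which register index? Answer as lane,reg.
16,7

r=12->g=4,rb=1  c=9->cb=1,t=0,b0=1
L=4*4+0=16  i=1*4+1*2+1=7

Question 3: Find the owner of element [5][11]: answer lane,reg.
21,5

r=5⇒gr=5,Rb=0  c=11⇒Cb=1,th=1,odd=1
L=5*4+1=21  i=1*4+0*2+1=5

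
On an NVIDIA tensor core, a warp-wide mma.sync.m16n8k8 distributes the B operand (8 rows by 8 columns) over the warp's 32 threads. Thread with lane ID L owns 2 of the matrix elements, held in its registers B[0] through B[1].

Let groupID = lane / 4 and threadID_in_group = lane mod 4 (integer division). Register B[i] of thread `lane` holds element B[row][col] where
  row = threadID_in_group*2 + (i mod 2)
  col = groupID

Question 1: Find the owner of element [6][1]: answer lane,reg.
c=1⇒gr=1  r=6⇒th=3,odd=0
L=1*4+3=7  i=0=0

7,0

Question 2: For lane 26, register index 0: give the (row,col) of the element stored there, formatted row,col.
lane 26: G=6 (26/4), T=2 (26%4)
i=0: r=2*2+0=4, c=G=6

4,6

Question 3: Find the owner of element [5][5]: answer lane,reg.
22,1

c=5⇒gr=5  r=5⇒th=2,odd=1
L=5*4+2=22  i=1=1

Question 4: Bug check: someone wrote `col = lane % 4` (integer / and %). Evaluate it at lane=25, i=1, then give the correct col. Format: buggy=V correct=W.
buggy=1 correct=6

`lane % 4`[25,1]->1
lane 25->25/4=6, 25 mod 4=1
i=1  r:2·1+1->3  c:6
col: 1 vs 6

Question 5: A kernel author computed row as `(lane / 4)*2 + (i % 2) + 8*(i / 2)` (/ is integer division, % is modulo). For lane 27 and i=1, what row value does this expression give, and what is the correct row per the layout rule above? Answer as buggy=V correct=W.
`(lane / 4)*2 + (i % 2) + 8*(i / 2)`[27,1]->13
27: g=6,t=3
[1] (3*2+1,6) = (7,6)
row: 13 vs 7

buggy=13 correct=7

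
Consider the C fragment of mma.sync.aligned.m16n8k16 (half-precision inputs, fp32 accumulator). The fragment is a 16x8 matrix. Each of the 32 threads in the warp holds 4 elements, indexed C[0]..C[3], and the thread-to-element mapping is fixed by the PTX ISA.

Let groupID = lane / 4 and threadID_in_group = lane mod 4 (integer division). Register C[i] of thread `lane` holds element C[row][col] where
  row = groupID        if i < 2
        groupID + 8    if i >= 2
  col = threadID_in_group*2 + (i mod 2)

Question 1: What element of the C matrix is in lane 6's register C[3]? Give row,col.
L=6=>grp=6>>2=1, tig=6&3=2
[3]=>row 1+8=9  col 2·2+1=5

9,5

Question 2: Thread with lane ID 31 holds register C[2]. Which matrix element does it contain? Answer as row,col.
15,6

lane 31->31/4=7, 31 mod 4=3
i=2  r:7+8->15  c:2·3+0->6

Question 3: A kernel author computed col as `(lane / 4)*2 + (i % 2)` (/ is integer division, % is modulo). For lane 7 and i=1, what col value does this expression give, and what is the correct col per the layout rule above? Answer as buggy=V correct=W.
buggy=3 correct=7

`(lane / 4)*2 + (i % 2)`[7,1]->3
7: gid=1,tid=3
[1] (1+0,3*2+1) = (1,7)
col: 3 vs 7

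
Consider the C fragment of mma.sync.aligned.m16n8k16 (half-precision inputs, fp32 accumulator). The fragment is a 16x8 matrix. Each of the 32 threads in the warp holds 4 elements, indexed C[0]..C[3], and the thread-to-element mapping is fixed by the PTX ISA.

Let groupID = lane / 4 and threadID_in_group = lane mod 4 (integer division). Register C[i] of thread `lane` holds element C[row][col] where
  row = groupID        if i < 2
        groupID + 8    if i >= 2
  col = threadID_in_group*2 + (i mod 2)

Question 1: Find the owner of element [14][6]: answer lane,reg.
27,2

r=14⇒gr=6,Rb=1  c=6⇒th=3,odd=0
L=6*4+3=27  i=1*2+0=2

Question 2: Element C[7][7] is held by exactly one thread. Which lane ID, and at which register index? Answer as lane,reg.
31,1

r:7=>grp=7,rB=0  c:7=>tig=3,lo=1
L=7*4+3=31  i=0*2+1=1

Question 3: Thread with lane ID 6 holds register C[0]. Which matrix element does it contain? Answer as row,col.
1,4

lane 6→6/4=1, 6 mod 4=2
i=0  r:1+0→1  c:2·2+0→4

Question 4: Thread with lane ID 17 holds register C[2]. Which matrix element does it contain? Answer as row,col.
12,2

lane 17→17/4=4, 17 mod 4=1
i=2  r:4+8→12  c:2·1+0→2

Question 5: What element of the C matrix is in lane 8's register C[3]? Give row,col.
8: g=2,t=0
[3] (2+8,0*2+1) = (10,1)

10,1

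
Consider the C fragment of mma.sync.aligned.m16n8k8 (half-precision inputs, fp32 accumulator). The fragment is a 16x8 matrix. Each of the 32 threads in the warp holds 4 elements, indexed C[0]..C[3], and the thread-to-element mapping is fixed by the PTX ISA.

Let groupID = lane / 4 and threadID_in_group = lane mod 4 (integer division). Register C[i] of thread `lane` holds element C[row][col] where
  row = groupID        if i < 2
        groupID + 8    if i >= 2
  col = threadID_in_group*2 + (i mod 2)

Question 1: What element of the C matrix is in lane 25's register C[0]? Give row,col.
lane 25: G=6 (25/4), T=1 (25%4)
i=0: r=6+0=6, c=1*2+0=2

6,2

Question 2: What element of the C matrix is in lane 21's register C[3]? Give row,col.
L=21=>grp=21>>2=5, tig=21&3=1
[3]=>row 5+8=13  col 1·2+1=3

13,3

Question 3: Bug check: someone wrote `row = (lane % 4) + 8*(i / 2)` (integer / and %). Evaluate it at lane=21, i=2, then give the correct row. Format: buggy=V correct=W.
`(lane % 4) + 8*(i / 2)`[21,2]=>9
21: grp=5,tig=1
[2] (5+8,1*2+0) = (13,2)
row: 9 vs 13

buggy=9 correct=13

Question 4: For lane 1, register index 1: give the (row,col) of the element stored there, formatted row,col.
lane 1→1/4=0, 1 mod 4=1
i=1  r:0+0→0  c:2·1+1→3

0,3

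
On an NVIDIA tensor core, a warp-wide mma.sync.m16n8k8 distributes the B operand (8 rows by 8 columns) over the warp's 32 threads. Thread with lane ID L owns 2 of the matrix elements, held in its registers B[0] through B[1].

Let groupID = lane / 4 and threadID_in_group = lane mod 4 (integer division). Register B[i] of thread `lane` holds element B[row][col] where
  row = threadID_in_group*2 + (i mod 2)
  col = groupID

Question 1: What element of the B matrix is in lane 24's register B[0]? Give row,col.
0,6

24: gid=6,tid=0
[0] (0*2+0,6) = (0,6)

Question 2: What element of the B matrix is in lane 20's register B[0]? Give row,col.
lane 20: grp=5 (20/4), tig=0 (20%4)
i=0: r=0*2+0=0, c=grp=5

0,5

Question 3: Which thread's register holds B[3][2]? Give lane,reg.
c=2->g=2  r=3->t=1,b0=1
L=2*4+1=9  i=1=1

9,1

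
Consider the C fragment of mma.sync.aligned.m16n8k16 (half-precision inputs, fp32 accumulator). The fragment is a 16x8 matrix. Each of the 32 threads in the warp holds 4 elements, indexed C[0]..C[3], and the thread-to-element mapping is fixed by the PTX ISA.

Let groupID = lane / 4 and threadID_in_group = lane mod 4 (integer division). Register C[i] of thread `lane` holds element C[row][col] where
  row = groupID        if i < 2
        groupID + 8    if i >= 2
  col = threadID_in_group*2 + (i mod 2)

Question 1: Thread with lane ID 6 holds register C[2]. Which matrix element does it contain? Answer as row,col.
9,4

6: gid=1,tid=2
[2] (1+8,2*2+0) = (9,4)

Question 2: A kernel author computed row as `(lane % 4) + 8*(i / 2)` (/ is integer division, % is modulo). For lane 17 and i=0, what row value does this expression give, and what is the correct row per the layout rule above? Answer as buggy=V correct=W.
`(lane % 4) + 8*(i / 2)`[17,0]→1
L=17→G=17>>2=4, T=17&3=1
[0]→row 4+0=4  col 1·2+0=2
row: 1 vs 4

buggy=1 correct=4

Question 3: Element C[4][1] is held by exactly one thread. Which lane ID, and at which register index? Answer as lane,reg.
16,1

r: 4->gid=4,r8=0  c: 1->tid=0,i&1=1
L=4*4+0=16  i=0*2+1=1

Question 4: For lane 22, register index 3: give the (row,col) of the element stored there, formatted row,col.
L=22⇒gr=22>>2=5, th=22&3=2
[3]⇒row 5+8=13  col 2·2+1=5

13,5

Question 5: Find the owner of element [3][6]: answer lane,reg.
15,0

r=3⇒gr=3,Rb=0  c=6⇒th=3,odd=0
L=3*4+3=15  i=0*2+0=0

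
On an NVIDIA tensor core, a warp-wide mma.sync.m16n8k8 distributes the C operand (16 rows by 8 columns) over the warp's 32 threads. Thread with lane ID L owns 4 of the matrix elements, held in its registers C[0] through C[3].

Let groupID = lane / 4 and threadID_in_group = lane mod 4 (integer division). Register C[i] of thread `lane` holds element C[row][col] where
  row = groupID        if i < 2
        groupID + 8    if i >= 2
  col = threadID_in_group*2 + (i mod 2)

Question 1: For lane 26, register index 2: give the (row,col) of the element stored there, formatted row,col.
lane 26: g=6 (26/4), t=2 (26%4)
i=2: r=6+8=14, c=2*2+0=4

14,4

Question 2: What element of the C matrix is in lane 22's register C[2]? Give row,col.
13,4

lane 22→22/4=5, 22 mod 4=2
i=2  r:5+8→13  c:2·2+0→4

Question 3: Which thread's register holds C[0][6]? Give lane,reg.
r=0⇒gr=0,Rb=0  c=6⇒th=3,odd=0
L=0*4+3=3  i=0*2+0=0

3,0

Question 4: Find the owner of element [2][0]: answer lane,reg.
r:2=>grp=2,rB=0  c:0=>tig=0,lo=0
L=2*4+0=8  i=0*2+0=0

8,0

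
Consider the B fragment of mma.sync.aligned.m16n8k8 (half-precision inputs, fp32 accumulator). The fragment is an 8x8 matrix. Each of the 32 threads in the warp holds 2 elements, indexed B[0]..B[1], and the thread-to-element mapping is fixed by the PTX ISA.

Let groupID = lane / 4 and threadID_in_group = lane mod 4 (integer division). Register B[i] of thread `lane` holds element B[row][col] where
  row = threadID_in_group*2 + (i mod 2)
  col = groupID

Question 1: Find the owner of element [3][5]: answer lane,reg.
21,1

c=5→G=5  r=3→T=1,p=1
L=5*4+1=21  i=1=1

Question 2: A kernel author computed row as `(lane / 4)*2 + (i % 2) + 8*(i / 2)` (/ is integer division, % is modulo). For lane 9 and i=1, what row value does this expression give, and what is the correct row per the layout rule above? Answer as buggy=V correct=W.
`(lane / 4)*2 + (i % 2) + 8*(i / 2)`[9,1]->5
lane 9->9/4=2, 9 mod 4=1
i=1  r:2·1+1->3  c:2
row: 5 vs 3

buggy=5 correct=3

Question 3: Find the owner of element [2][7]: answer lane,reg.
c=7⇒gr=7  r=2⇒th=1,odd=0
L=7*4+1=29  i=0=0

29,0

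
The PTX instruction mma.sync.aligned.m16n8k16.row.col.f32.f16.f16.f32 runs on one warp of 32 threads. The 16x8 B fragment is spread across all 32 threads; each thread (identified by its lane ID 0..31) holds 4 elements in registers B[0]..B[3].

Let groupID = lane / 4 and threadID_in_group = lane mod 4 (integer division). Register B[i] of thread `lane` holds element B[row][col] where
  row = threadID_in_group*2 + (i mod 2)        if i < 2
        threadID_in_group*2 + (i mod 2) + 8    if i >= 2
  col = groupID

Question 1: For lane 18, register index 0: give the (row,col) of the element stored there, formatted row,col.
4,4

18: grp=4,tig=2
[0] (2*2+0+0,4) = (4,4)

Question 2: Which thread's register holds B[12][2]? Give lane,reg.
c:2=>grp=2  r:12=>rB=1,tig=2,lo=0
L=2*4+2=10  i=1*2+0=2

10,2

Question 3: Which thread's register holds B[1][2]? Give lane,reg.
8,1

c=2→G=2  r=1→rhi=0,T=0,p=1
L=2*4+0=8  i=0*2+1=1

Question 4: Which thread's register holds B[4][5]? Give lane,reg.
22,0

c=5⇒gr=5  r=4⇒Rb=0,th=2,odd=0
L=5*4+2=22  i=0*2+0=0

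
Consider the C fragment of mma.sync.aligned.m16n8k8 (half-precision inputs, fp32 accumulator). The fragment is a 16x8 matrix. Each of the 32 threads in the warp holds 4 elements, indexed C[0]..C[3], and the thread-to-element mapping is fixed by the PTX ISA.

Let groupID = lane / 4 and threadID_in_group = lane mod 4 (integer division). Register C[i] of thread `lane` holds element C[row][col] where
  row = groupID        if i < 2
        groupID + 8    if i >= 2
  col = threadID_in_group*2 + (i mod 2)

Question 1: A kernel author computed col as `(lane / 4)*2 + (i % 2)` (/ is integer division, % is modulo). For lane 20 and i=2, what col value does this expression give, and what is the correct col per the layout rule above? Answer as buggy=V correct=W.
buggy=10 correct=0

`(lane / 4)*2 + (i % 2)`[20,2]→10
L=20→G=20>>2=5, T=20&3=0
[2]→row 5+8=13  col 0·2+0=0
col: 10 vs 0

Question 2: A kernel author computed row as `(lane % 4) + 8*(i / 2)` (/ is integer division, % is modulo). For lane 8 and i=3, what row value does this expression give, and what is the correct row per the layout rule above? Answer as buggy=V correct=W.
buggy=8 correct=10

`(lane % 4) + 8*(i / 2)`[8,3]=>8
lane 8: grp=2 (8/4), tig=0 (8%4)
i=3: r=2+8=10, c=0*2+1=1
row: 8 vs 10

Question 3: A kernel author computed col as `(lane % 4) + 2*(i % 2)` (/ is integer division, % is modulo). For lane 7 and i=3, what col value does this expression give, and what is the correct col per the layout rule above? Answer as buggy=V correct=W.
buggy=5 correct=7

`(lane % 4) + 2*(i % 2)`[7,3]⇒5
lane 7: gr=1 (7/4), th=3 (7%4)
i=3: r=1+8=9, c=3*2+1=7
col: 5 vs 7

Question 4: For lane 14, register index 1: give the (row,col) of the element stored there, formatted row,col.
L=14⇒gr=14>>2=3, th=14&3=2
[1]⇒row 3+0=3  col 2·2+1=5

3,5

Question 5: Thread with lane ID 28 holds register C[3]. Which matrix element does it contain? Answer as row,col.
15,1

lane 28=>28/4=7, 28 mod 4=0
i=3  r:7+8=>15  c:2·0+1=>1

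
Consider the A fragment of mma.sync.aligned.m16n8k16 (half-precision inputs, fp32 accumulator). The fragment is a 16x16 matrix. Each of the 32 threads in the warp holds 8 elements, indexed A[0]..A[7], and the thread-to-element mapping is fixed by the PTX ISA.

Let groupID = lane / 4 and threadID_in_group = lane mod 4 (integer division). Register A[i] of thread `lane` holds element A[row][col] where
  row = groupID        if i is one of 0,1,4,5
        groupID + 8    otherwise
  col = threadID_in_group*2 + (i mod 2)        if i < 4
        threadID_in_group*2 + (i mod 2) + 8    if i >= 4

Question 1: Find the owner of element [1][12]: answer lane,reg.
6,4

r=1⇒gr=1,Rb=0  c=12⇒Cb=1,th=2,odd=0
L=1*4+2=6  i=1*4+0*2+0=4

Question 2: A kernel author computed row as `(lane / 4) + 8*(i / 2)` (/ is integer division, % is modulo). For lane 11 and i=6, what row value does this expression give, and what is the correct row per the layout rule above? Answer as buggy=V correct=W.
`(lane / 4) + 8*(i / 2)`[11,6]->26
L=11->g=11>>2=2, t=11&3=3
[6]->row 2+8=10  col 3·2+0+8=14
row: 26 vs 10

buggy=26 correct=10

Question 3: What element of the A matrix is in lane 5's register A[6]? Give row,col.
lane 5: G=1 (5/4), T=1 (5%4)
i=6: r=1+8=9, c=1*2+0+8=10

9,10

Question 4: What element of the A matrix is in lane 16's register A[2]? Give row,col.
12,0

lane 16: gid=4 (16/4), tid=0 (16%4)
i=2: r=4+8=12, c=0*2+0+0=0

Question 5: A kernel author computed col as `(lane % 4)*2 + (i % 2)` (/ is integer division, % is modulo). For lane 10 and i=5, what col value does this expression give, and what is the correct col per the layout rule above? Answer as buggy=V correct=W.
buggy=5 correct=13

`(lane % 4)*2 + (i % 2)`[10,5]→5
lane 10: G=2 (10/4), T=2 (10%4)
i=5: r=2+0=2, c=2*2+1+8=13
col: 5 vs 13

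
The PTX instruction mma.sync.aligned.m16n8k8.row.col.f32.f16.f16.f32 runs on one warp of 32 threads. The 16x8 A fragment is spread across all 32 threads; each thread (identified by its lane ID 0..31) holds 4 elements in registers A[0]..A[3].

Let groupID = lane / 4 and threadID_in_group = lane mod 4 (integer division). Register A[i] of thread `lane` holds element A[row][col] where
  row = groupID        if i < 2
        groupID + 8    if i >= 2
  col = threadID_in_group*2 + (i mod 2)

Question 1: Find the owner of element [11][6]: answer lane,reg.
15,2

r=11→G=3,rhi=1  c=6→T=3,p=0
L=3*4+3=15  i=1*2+0=2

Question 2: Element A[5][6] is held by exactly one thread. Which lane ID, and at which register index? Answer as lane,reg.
23,0

r=5⇒gr=5,Rb=0  c=6⇒th=3,odd=0
L=5*4+3=23  i=0*2+0=0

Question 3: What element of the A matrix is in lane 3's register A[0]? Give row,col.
lane 3->3/4=0, 3 mod 4=3
i=0  r:0+0->0  c:2·3+0->6

0,6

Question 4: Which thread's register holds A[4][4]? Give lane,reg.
r=4->g=4,rb=0  c=4->t=2,b0=0
L=4*4+2=18  i=0*2+0=0

18,0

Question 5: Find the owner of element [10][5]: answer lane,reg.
r:10=>grp=2,rB=1  c:5=>tig=2,lo=1
L=2*4+2=10  i=1*2+1=3

10,3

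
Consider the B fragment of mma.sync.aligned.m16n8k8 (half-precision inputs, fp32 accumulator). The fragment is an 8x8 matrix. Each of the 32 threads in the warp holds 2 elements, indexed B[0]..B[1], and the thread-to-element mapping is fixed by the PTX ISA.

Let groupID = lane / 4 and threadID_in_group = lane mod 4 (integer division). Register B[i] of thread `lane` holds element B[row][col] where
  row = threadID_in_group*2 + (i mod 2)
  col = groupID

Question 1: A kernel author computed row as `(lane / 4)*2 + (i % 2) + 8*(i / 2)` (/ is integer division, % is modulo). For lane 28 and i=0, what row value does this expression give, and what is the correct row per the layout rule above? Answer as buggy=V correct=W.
`(lane / 4)*2 + (i % 2) + 8*(i / 2)`[28,0]->14
lane 28->28/4=7, 28 mod 4=0
i=0  r:2·0+0->0  c:7
row: 14 vs 0

buggy=14 correct=0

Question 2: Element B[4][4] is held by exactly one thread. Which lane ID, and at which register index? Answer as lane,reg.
c=4->g=4  r=4->t=2,b0=0
L=4*4+2=18  i=0=0

18,0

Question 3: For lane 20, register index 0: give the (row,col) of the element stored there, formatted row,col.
20: G=5,T=0
[0] (0*2+0,5) = (0,5)

0,5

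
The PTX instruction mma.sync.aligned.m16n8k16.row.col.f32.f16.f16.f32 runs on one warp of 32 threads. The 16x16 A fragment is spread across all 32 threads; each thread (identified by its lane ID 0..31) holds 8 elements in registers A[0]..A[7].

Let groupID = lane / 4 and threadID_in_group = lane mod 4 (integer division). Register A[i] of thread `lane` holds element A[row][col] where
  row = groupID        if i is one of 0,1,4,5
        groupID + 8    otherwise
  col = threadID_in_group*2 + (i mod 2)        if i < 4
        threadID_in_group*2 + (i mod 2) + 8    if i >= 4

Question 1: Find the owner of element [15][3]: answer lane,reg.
r=15->g=7,rb=1  c=3->cb=0,t=1,b0=1
L=7*4+1=29  i=0*4+1*2+1=3

29,3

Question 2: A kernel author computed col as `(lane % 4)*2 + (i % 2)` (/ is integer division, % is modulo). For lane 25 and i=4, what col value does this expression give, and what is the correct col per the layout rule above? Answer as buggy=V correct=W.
buggy=2 correct=10

`(lane % 4)*2 + (i % 2)`[25,4]⇒2
25: gr=6,th=1
[4] (6+0,1*2+0+8) = (6,10)
col: 2 vs 10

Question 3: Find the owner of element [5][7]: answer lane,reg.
23,1

r=5->g=5,rb=0  c=7->cb=0,t=3,b0=1
L=5*4+3=23  i=0*4+0*2+1=1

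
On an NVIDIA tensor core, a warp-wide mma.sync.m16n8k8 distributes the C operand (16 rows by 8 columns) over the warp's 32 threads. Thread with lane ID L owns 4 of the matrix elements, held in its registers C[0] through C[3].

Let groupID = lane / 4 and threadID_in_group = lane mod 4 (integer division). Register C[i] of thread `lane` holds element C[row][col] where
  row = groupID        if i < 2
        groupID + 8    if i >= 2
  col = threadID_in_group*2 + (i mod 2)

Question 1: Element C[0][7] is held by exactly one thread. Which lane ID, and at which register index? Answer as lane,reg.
r: 0->gid=0,r8=0  c: 7->tid=3,i&1=1
L=0*4+3=3  i=0*2+1=1

3,1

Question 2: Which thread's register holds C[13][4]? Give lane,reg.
22,2

r=13->g=5,rb=1  c=4->t=2,b0=0
L=5*4+2=22  i=1*2+0=2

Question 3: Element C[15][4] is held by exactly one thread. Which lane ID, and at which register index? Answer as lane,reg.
r:15=>grp=7,rB=1  c:4=>tig=2,lo=0
L=7*4+2=30  i=1*2+0=2

30,2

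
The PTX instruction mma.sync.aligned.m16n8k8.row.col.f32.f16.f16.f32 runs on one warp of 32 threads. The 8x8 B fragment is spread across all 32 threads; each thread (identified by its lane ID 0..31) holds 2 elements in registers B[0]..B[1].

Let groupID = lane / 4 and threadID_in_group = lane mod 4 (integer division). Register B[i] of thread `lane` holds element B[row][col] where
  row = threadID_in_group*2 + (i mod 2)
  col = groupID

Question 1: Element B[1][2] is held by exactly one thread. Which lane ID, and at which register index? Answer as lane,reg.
8,1

c: 2->gid=2  r: 1->tid=0,i&1=1
L=2*4+0=8  i=1=1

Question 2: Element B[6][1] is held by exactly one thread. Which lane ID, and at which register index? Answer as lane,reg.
c:1=>grp=1  r:6=>tig=3,lo=0
L=1*4+3=7  i=0=0

7,0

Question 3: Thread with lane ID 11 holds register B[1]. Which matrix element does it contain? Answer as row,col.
7,2

L=11=>grp=11>>2=2, tig=11&3=3
[1]=>row 3·2+1=7  col grp=2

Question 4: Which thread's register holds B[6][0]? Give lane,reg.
3,0

c=0->g=0  r=6->t=3,b0=0
L=0*4+3=3  i=0=0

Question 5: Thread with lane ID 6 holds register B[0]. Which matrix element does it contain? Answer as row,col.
6: gr=1,th=2
[0] (2*2+0,1) = (4,1)

4,1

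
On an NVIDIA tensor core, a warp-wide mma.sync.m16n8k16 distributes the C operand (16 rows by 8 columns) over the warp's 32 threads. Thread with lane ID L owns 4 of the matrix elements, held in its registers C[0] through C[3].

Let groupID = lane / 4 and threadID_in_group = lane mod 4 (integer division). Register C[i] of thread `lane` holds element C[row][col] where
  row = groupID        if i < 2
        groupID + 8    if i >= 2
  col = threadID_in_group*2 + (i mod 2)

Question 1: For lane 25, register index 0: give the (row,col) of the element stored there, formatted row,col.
6,2

lane 25=>25/4=6, 25 mod 4=1
i=0  r:6+0=>6  c:2·1+0=>2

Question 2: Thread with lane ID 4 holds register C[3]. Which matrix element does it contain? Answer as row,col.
L=4->gid=4>>2=1, tid=4&3=0
[3]->row 1+8=9  col 0·2+1=1

9,1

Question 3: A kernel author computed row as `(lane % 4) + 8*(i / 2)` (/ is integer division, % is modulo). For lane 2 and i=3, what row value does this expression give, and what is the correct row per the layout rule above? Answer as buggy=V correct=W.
`(lane % 4) + 8*(i / 2)`[2,3]→10
L=2→G=2>>2=0, T=2&3=2
[3]→row 0+8=8  col 2·2+1=5
row: 10 vs 8

buggy=10 correct=8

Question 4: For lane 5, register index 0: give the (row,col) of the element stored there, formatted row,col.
1,2

L=5⇒gr=5>>2=1, th=5&3=1
[0]⇒row 1+0=1  col 1·2+0=2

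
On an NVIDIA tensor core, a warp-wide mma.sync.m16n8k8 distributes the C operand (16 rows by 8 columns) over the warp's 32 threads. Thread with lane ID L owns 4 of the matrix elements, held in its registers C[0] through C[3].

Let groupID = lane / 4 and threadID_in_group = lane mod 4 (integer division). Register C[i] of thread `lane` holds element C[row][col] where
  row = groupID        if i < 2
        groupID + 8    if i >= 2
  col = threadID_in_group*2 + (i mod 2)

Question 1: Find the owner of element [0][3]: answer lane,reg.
1,1

r: 0->gid=0,r8=0  c: 3->tid=1,i&1=1
L=0*4+1=1  i=0*2+1=1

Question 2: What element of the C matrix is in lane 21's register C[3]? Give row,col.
13,3

21: gr=5,th=1
[3] (5+8,1*2+1) = (13,3)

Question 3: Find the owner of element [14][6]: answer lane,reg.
27,2

r:14=>grp=6,rB=1  c:6=>tig=3,lo=0
L=6*4+3=27  i=1*2+0=2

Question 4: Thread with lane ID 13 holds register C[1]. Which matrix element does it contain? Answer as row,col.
lane 13->13/4=3, 13 mod 4=1
i=1  r:3+0->3  c:2·1+1->3

3,3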